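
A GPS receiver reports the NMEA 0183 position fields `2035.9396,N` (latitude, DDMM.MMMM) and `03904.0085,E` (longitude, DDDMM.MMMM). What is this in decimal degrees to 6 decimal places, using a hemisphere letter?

Lat: degrees = first 2 digits = 20, minutes = 35.9396; 20 + 35.9396/60 = 20.5989933
λ: degrees = first 3 digits = 39, minutes = 4.0085; 39 + 4.0085/60 = 39.0668083

20.598993° N, 39.066808° E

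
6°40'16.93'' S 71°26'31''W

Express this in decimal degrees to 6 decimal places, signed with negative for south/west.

φ: 6° + 40/60 + 16.93/3600 = 6 + 0.666667 + 0.004703 = 6.6713694
S ⇒ negate
Longitude: 26′ + 31″ = 26.51667′; 71 + 26.51667/60 = 71.4419444
W ⇒ negate

-6.671369, -71.441944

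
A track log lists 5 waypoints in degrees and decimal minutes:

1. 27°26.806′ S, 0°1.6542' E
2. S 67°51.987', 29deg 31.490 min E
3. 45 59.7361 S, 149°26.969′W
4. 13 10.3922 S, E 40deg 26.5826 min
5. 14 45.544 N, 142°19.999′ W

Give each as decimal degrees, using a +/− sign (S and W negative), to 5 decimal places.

Point 1:
  Lat: 27 + 26.806/60 = 27.446767
  hemisphere S, so the sign is −
  Lon: 0 + 1.6542/60 = 0.027570
  E → positive
Point 2:
  Latitude: 51.987′ = 0.866450°; total 67.866450
  S → negative
  Lon: 31.49′ = 0.524833°; total 29.524833
  E ⇒ keep positive
Point 3:
  Lat: 59.7361′ = 0.995602°; total 45.995602
  S → negative
  Lon: 149 + 26.969/60 = 149.449483
  W → negative
Point 4:
  Latitude: 13 + 10.3922/60 = 13.173203
  S ⇒ negate
  Longitude: 26.5826′ = 0.443043°; total 40.443043
  E → positive
Point 5:
  Latitude: 14 + 45.544/60 = 14.759067
  N ⇒ keep positive
  λ: 142 + 19.999/60 = 142.333317
  hemisphere W, so the sign is −

1. -27.44677, 0.02757
2. -67.86645, 29.52483
3. -45.99560, -149.44948
4. -13.17320, 40.44304
5. 14.75907, -142.33332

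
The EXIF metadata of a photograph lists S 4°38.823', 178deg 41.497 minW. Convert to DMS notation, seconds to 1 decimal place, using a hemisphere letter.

φ: fractional minutes 0.82300 × 60 = 49.380″
λ: fractional minutes 0.49700 × 60 = 29.820″

4°38′49.4″ S, 178°41′29.8″ W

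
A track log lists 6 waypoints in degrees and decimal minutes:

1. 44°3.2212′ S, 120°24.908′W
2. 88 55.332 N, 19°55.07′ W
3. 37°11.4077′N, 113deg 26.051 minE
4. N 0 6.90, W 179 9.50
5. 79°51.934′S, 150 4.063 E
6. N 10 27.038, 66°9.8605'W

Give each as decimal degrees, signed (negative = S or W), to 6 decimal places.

Point 1:
  φ: 44 + 3.2212/60 = 44.0536867
  hemisphere S, so the sign is −
  Longitude: 120 + 24.908/60 = 120.4151333
  hemisphere W, so the sign is −
Point 2:
  Lat: 55.332′ = 0.922200°; total 88.9222000
  N → positive
  λ: 19 + 55.07/60 = 19.9178333
  W → negative
Point 3:
  Lat: 37 + 11.4077/60 = 37.1901283
  N → positive
  Lon: 113 + 26.051/60 = 113.4341833
  E ⇒ keep positive
Point 4:
  Lat: 0 + 6.9/60 = 0.1150000
  N → positive
  Longitude: 179 + 9.5/60 = 179.1583333
  hemisphere W, so the sign is −
Point 5:
  Lat: 51.934′ = 0.865567°; total 79.8655667
  hemisphere S, so the sign is −
  Lon: 150 + 4.063/60 = 150.0677167
  E → positive
Point 6:
  Latitude: 10 + 27.038/60 = 10.4506333
  N → positive
  Longitude: 66 + 9.8605/60 = 66.1643417
  hemisphere W, so the sign is −

1. -44.053687, -120.415133
2. 88.922200, -19.917833
3. 37.190128, 113.434183
4. 0.115000, -179.158333
5. -79.865567, 150.067717
6. 10.450633, -66.164342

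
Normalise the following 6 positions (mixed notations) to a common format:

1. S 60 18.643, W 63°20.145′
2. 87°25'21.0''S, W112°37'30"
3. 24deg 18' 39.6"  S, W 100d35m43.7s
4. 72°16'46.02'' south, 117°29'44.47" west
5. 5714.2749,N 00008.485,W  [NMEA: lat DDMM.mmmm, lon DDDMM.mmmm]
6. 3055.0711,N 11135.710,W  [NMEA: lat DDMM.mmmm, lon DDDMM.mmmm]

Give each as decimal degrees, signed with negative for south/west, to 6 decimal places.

Point 1:
  Lat: 18.643′ = 0.310717°; total 60.3107167
  S ⇒ negate
  Longitude: 63 + 20.145/60 = 63.3357500
  W → negative
Point 2:
  φ: 87° + 25/60 + 21/3600 = 87 + 0.416667 + 0.005833 = 87.4225000
  S ⇒ negate
  λ: 37′ + 30″ = 37.50000′; 112 + 37.50000/60 = 112.6250000
  W ⇒ negate
Point 3:
  φ: 24° + 18/60 + 39.6/3600 = 24 + 0.300000 + 0.011000 = 24.3110000
  S → negative
  Longitude: 100 + 35/60 + 43.7/3600 = 100.5954722
  W ⇒ negate
Point 4:
  φ: 16′ + 46.02″ = 16.76700′; 72 + 16.76700/60 = 72.2794500
  S → negative
  Lon: 117° + 29/60 + 44.47/3600 = 117 + 0.483333 + 0.012353 = 117.4956861
  W ⇒ negate
Point 5:
  φ: split at 2 digits → 57° and 14.2749′; 57 + 14.2749/60 = 57.2379150
  N ⇒ keep positive
  Longitude: split at 3 digits → 000° and 8.485′; 0 + 8.485/60 = 0.1414167
  W → negative
Point 6:
  Latitude: degrees = first 2 digits = 30, minutes = 55.0711; 30 + 55.0711/60 = 30.9178517
  N → positive
  λ: degrees = first 3 digits = 111, minutes = 35.71; 111 + 35.71/60 = 111.5951667
  W → negative

1. -60.310717, -63.335750
2. -87.422500, -112.625000
3. -24.311000, -100.595472
4. -72.279450, -117.495686
5. 57.237915, -0.141417
6. 30.917852, -111.595167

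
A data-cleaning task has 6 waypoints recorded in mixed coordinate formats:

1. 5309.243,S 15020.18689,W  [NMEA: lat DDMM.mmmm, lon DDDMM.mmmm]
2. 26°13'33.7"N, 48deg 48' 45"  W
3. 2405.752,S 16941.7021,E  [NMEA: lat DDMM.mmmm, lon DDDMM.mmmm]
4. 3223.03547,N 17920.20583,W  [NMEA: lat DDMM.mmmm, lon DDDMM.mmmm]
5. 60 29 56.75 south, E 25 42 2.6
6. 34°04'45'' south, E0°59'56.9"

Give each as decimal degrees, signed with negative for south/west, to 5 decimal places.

Point 1:
  Latitude: split at 2 digits → 53° and 9.243′; 53 + 9.243/60 = 53.154050
  S ⇒ negate
  Lon: degrees = first 3 digits = 150, minutes = 20.18689; 150 + 20.18689/60 = 150.336448
  hemisphere W, so the sign is −
Point 2:
  Latitude: 13′ + 33.7″ = 13.56167′; 26 + 13.56167/60 = 26.226028
  N → positive
  Longitude: 48 + 48/60 + 45/3600 = 48.812500
  W → negative
Point 3:
  φ: split at 2 digits → 24° and 5.752′; 24 + 5.752/60 = 24.095867
  S ⇒ negate
  Lon: degrees = first 3 digits = 169, minutes = 41.7021; 169 + 41.7021/60 = 169.695035
  E → positive
Point 4:
  φ: degrees = first 2 digits = 32, minutes = 23.03547; 32 + 23.03547/60 = 32.383925
  N ⇒ keep positive
  λ: degrees = first 3 digits = 179, minutes = 20.20583; 179 + 20.20583/60 = 179.336764
  hemisphere W, so the sign is −
Point 5:
  φ: 29′ + 56.75″ = 29.94583′; 60 + 29.94583/60 = 60.499097
  S → negative
  Lon: 42′ + 2.6″ = 42.04333′; 25 + 42.04333/60 = 25.700722
  E → positive
Point 6:
  φ: 4′ + 45″ = 4.75000′; 34 + 4.75000/60 = 34.079167
  S ⇒ negate
  Longitude: 0° + 59/60 + 56.9/3600 = 0 + 0.983333 + 0.015806 = 0.999139
  E ⇒ keep positive

1. -53.15405, -150.33645
2. 26.22603, -48.81250
3. -24.09587, 169.69504
4. 32.38392, -179.33676
5. -60.49910, 25.70072
6. -34.07917, 0.99914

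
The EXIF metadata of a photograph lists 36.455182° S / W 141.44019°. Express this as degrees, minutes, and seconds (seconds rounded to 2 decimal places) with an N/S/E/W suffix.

36°27′18.66″ S, 141°26′24.68″ W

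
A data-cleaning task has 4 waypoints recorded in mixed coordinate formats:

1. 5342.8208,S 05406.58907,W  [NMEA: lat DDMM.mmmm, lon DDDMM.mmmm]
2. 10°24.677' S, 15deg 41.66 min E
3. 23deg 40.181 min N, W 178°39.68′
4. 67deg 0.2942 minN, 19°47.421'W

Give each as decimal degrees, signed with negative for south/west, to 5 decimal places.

1. -53.71368, -54.10982
2. -10.41128, 15.69433
3. 23.66968, -178.66133
4. 67.00490, -19.79035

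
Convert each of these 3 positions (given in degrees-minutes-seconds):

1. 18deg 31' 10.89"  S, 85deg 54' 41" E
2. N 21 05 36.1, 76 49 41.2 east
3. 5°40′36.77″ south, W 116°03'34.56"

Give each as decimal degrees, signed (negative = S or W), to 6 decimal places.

1. -18.519692, 85.911389
2. 21.093361, 76.828111
3. -5.676881, -116.059600

Point 1:
  Latitude: 31′ + 10.89″ = 31.18150′; 18 + 31.18150/60 = 18.5196917
  S ⇒ negate
  Lon: 85 + 54/60 + 41/3600 = 85.9113889
  E → positive
Point 2:
  Latitude: 21 + 5/60 + 36.1/3600 = 21.0933611
  N ⇒ keep positive
  Lon: 49′ + 41.2″ = 49.68667′; 76 + 49.68667/60 = 76.8281111
  E ⇒ keep positive
Point 3:
  Latitude: 5 + 40/60 + 36.77/3600 = 5.6768806
  hemisphere S, so the sign is −
  Longitude: 116° + 3/60 + 34.56/3600 = 116 + 0.050000 + 0.009600 = 116.0596000
  W ⇒ negate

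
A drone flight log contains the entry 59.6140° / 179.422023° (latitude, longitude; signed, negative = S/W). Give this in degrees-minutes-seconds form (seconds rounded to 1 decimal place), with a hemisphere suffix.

φ: 0.614000 × 60 = 36.84000′ → 36′, remainder × 60 = 50.400″
λ: 0.422023° → 25.32138′; 0.32138 × 60 = 19.283″

59°36′50.4″ N, 179°25′19.3″ E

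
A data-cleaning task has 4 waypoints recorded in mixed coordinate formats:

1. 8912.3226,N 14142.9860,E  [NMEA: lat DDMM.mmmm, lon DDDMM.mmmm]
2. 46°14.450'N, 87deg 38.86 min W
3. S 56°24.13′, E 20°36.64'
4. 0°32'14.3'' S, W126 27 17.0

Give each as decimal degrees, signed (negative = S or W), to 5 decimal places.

Point 1:
  Latitude: degrees = first 2 digits = 89, minutes = 12.3226; 89 + 12.3226/60 = 89.205377
  N → positive
  Longitude: split at 3 digits → 141° and 42.986′; 141 + 42.986/60 = 141.716433
  E → positive
Point 2:
  φ: 14.45′ = 0.240833°; total 46.240833
  N → positive
  Longitude: 87 + 38.86/60 = 87.647667
  W → negative
Point 3:
  φ: 24.13′ = 0.402167°; total 56.402167
  S → negative
  Longitude: 36.64′ = 0.610667°; total 20.610667
  E ⇒ keep positive
Point 4:
  Lat: 0 + 32/60 + 14.3/3600 = 0.537306
  hemisphere S, so the sign is −
  Lon: 27′ + 17″ = 27.28333′; 126 + 27.28333/60 = 126.454722
  hemisphere W, so the sign is −

1. 89.20538, 141.71643
2. 46.24083, -87.64767
3. -56.40217, 20.61067
4. -0.53731, -126.45472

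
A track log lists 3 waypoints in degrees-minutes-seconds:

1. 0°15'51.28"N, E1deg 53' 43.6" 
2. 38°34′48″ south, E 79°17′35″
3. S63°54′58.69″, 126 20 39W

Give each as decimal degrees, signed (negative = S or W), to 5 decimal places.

Point 1:
  φ: 0 + 15/60 + 51.28/3600 = 0.264244
  N → positive
  Lon: 1 + 53/60 + 43.6/3600 = 1.895444
  E ⇒ keep positive
Point 2:
  Lat: 38 + 34/60 + 48/3600 = 38.580000
  S ⇒ negate
  λ: 17′ + 35″ = 17.58333′; 79 + 17.58333/60 = 79.293056
  E → positive
Point 3:
  φ: 63 + 54/60 + 58.69/3600 = 63.916303
  S → negative
  Lon: 126° + 20/60 + 39/3600 = 126 + 0.333333 + 0.010833 = 126.344167
  W → negative

1. 0.26424, 1.89544
2. -38.58000, 79.29306
3. -63.91630, -126.34417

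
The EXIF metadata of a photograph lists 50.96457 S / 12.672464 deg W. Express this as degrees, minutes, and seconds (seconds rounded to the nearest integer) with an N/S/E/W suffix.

50°57′52″ S, 12°40′21″ W

Latitude: whole degrees 50; 57.87420′ → 57′ and 52.45″
λ: 0.672464° → 40.34784′; 0.34784 × 60 = 20.87″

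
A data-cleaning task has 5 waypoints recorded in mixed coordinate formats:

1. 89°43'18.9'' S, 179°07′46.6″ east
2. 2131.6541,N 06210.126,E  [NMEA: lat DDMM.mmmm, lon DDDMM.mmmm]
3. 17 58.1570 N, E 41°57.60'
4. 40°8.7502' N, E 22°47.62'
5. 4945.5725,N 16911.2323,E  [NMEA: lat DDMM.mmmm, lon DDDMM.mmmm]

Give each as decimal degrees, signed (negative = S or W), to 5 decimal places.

Point 1:
  Lat: 89 + 43/60 + 18.9/3600 = 89.721917
  S → negative
  Lon: 179 + 7/60 + 46.6/3600 = 179.129611
  E → positive
Point 2:
  Latitude: split at 2 digits → 21° and 31.6541′; 21 + 31.6541/60 = 21.527568
  N → positive
  Lon: split at 3 digits → 062° and 10.126′; 62 + 10.126/60 = 62.168767
  E ⇒ keep positive
Point 3:
  φ: 17 + 58.157/60 = 17.969283
  N ⇒ keep positive
  λ: 41 + 57.6/60 = 41.960000
  E → positive
Point 4:
  Lat: 40 + 8.7502/60 = 40.145837
  N ⇒ keep positive
  λ: 22 + 47.62/60 = 22.793667
  E ⇒ keep positive
Point 5:
  Lat: degrees = first 2 digits = 49, minutes = 45.5725; 49 + 45.5725/60 = 49.759542
  N → positive
  Longitude: split at 3 digits → 169° and 11.2323′; 169 + 11.2323/60 = 169.187205
  E ⇒ keep positive

1. -89.72192, 179.12961
2. 21.52757, 62.16877
3. 17.96928, 41.96000
4. 40.14584, 22.79367
5. 49.75954, 169.18721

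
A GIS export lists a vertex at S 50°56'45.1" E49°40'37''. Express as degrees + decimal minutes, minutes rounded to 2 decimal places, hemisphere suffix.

φ: 56 + 45.1/60 = 56.7517′
Longitude: seconds/60 = 0.61667; minutes = 40 + 0.61667 = 40.6167

50° 56.75′ S, 49° 40.62′ E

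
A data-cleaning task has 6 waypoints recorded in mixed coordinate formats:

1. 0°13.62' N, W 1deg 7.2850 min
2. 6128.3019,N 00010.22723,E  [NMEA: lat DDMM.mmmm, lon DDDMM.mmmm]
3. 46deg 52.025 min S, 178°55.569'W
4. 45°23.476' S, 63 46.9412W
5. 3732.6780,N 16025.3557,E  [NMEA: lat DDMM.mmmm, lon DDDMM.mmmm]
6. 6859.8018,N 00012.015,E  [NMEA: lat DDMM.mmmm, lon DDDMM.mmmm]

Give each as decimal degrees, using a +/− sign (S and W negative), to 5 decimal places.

1. 0.22700, -1.12142
2. 61.47170, 0.17045
3. -46.86708, -178.92615
4. -45.39127, -63.78235
5. 37.54463, 160.42260
6. 68.99670, 0.20025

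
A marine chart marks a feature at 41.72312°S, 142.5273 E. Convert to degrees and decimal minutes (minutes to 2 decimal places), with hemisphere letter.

Latitude: 41° + 0.723120 × 60 = 41° 43.3872′
Longitude: 142° + 0.527300 × 60 = 142° 31.6380′

41° 43.39′ S, 142° 31.64′ E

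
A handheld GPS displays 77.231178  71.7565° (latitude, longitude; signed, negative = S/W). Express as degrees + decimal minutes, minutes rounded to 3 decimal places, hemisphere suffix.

77° 13.871′ N, 71° 45.390′ E

Latitude: minutes = (77.231178 − 77) × 60 = 13.87068
λ: fractional part 0.756500 → 45.39000 minutes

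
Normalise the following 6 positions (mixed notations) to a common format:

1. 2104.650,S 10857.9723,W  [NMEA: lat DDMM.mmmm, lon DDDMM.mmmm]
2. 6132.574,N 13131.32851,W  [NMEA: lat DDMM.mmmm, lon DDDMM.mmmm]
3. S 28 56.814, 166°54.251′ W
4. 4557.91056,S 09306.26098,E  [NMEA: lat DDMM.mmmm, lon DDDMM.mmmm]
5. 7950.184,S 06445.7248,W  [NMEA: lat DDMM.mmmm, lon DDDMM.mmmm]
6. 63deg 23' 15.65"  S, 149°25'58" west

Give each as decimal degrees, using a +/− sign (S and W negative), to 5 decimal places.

Point 1:
  φ: degrees = first 2 digits = 21, minutes = 4.65; 21 + 4.65/60 = 21.077500
  hemisphere S, so the sign is −
  Longitude: split at 3 digits → 108° and 57.9723′; 108 + 57.9723/60 = 108.966205
  W ⇒ negate
Point 2:
  Lat: degrees = first 2 digits = 61, minutes = 32.574; 61 + 32.574/60 = 61.542900
  N ⇒ keep positive
  Lon: split at 3 digits → 131° and 31.32851′; 131 + 31.32851/60 = 131.522142
  hemisphere W, so the sign is −
Point 3:
  Latitude: 56.814′ = 0.946900°; total 28.946900
  S → negative
  Longitude: 54.251′ = 0.904183°; total 166.904183
  hemisphere W, so the sign is −
Point 4:
  Latitude: split at 2 digits → 45° and 57.91056′; 45 + 57.91056/60 = 45.965176
  S ⇒ negate
  Longitude: split at 3 digits → 093° and 6.26098′; 93 + 6.26098/60 = 93.104350
  E → positive
Point 5:
  φ: split at 2 digits → 79° and 50.184′; 79 + 50.184/60 = 79.836400
  S ⇒ negate
  Lon: split at 3 digits → 064° and 45.7248′; 64 + 45.7248/60 = 64.762080
  W → negative
Point 6:
  Lat: 63° + 23/60 + 15.65/3600 = 63 + 0.383333 + 0.004347 = 63.387681
  S ⇒ negate
  Longitude: 25′ + 58″ = 25.96667′; 149 + 25.96667/60 = 149.432778
  W ⇒ negate

1. -21.07750, -108.96621
2. 61.54290, -131.52214
3. -28.94690, -166.90418
4. -45.96518, 93.10435
5. -79.83640, -64.76208
6. -63.38768, -149.43278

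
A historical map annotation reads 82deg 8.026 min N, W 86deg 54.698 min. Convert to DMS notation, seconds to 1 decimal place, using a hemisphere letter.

82°08′1.6″ N, 86°54′41.9″ W

φ: fractional minutes 0.02600 × 60 = 1.560″
Lon: 54.69800′ → 54′ and 0.69800 × 60 = 41.880″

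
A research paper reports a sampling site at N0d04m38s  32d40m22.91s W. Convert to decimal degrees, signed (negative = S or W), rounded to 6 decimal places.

Lat: 0 + 4/60 + 38/3600 = 0.0772222
N ⇒ keep positive
Lon: 32° + 40/60 + 22.91/3600 = 32 + 0.666667 + 0.006364 = 32.6730306
W → negative

0.077222, -32.673031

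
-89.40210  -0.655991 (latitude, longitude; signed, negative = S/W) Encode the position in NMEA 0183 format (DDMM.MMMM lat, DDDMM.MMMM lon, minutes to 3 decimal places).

Latitude is negative → S; |value| = 89.402100
φ: minutes = (89.402100 − 89) × 60 = 24.12600
Longitude is negative → W; |value| = 0.655991
Lon: 0° + 0.655991 × 60 = 0° 39.35946′

8924.126,S / 00039.359,W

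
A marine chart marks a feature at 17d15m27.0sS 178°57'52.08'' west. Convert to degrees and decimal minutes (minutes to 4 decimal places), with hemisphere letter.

17° 15.4500′ S, 178° 57.8680′ W

Latitude: 15 + 27/60 = 15.450000′
Longitude: 57 + 52.08/60 = 57.868000′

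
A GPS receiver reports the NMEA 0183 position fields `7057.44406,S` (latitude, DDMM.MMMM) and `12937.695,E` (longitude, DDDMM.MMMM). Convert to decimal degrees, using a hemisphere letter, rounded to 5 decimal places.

70.95740° S, 129.62825° E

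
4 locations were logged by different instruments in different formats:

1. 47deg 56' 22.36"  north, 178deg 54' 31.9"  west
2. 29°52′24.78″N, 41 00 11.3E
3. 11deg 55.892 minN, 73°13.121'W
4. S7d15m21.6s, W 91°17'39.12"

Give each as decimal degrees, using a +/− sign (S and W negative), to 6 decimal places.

1. 47.939544, -178.908861
2. 29.873550, 41.003139
3. 11.931533, -73.218683
4. -7.256000, -91.294200

Point 1:
  Lat: 47° + 56/60 + 22.36/3600 = 47 + 0.933333 + 0.006211 = 47.9395444
  N → positive
  Lon: 54′ + 31.9″ = 54.53167′; 178 + 54.53167/60 = 178.9088611
  W → negative
Point 2:
  φ: 52′ + 24.78″ = 52.41300′; 29 + 52.41300/60 = 29.8735500
  N ⇒ keep positive
  λ: 0′ + 11.3″ = 0.18833′; 41 + 0.18833/60 = 41.0031389
  E ⇒ keep positive
Point 3:
  Lat: 55.892′ = 0.931533°; total 11.9315333
  N ⇒ keep positive
  Longitude: 73 + 13.121/60 = 73.2186833
  W ⇒ negate
Point 4:
  Latitude: 7° + 15/60 + 21.6/3600 = 7 + 0.250000 + 0.006000 = 7.2560000
  S → negative
  Longitude: 17′ + 39.12″ = 17.65200′; 91 + 17.65200/60 = 91.2942000
  W ⇒ negate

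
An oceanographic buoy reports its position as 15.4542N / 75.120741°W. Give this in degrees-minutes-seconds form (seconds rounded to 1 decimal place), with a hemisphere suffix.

15°27′15.1″ N, 75°07′14.7″ W

φ: 0.454200 × 60 = 27.25200′ → 27′, remainder × 60 = 15.120″
Lon: whole degrees 75; 7.24446′ → 7′ and 14.668″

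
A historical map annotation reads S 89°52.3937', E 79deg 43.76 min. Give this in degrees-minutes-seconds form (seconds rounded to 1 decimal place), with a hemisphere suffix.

89°52′23.6″ S, 79°43′45.6″ E

Lat: fractional minutes 0.39370 × 60 = 23.622″
Longitude: 43.76000′ → 43′ and 0.76000 × 60 = 45.600″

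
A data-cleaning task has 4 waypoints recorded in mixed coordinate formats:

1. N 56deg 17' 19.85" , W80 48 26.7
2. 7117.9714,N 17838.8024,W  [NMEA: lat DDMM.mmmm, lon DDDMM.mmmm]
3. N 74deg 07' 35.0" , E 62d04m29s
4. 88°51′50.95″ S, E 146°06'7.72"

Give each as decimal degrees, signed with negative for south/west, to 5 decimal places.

Point 1:
  φ: 56 + 17/60 + 19.85/3600 = 56.288847
  N ⇒ keep positive
  Lon: 48′ + 26.7″ = 48.44500′; 80 + 48.44500/60 = 80.807417
  W → negative
Point 2:
  Lat: degrees = first 2 digits = 71, minutes = 17.9714; 71 + 17.9714/60 = 71.299523
  N → positive
  Lon: split at 3 digits → 178° and 38.8024′; 178 + 38.8024/60 = 178.646707
  hemisphere W, so the sign is −
Point 3:
  Latitude: 74° + 7/60 + 35/3600 = 74 + 0.116667 + 0.009722 = 74.126389
  N → positive
  Longitude: 4′ + 29″ = 4.48333′; 62 + 4.48333/60 = 62.074722
  E → positive
Point 4:
  Lat: 88 + 51/60 + 50.95/3600 = 88.864153
  hemisphere S, so the sign is −
  Longitude: 6′ + 7.72″ = 6.12867′; 146 + 6.12867/60 = 146.102144
  E → positive

1. 56.28885, -80.80742
2. 71.29952, -178.64671
3. 74.12639, 62.07472
4. -88.86415, 146.10214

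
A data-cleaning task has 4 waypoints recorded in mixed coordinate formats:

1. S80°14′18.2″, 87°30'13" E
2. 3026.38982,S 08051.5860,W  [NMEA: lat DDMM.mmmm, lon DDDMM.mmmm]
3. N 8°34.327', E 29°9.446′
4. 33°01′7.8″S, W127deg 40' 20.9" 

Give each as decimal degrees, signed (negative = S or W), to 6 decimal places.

Point 1:
  φ: 80 + 14/60 + 18.2/3600 = 80.2383889
  S → negative
  λ: 30′ + 13″ = 30.21667′; 87 + 30.21667/60 = 87.5036111
  E ⇒ keep positive
Point 2:
  φ: split at 2 digits → 30° and 26.38982′; 30 + 26.38982/60 = 30.4398303
  S → negative
  Longitude: degrees = first 3 digits = 80, minutes = 51.586; 80 + 51.586/60 = 80.8597667
  W → negative
Point 3:
  Latitude: 8 + 34.327/60 = 8.5721167
  N → positive
  Lon: 29 + 9.446/60 = 29.1574333
  E ⇒ keep positive
Point 4:
  Lat: 33° + 1/60 + 7.8/3600 = 33 + 0.016667 + 0.002167 = 33.0188333
  hemisphere S, so the sign is −
  Longitude: 127° + 40/60 + 20.9/3600 = 127 + 0.666667 + 0.005806 = 127.6724722
  W ⇒ negate

1. -80.238389, 87.503611
2. -30.439830, -80.859767
3. 8.572117, 29.157433
4. -33.018833, -127.672472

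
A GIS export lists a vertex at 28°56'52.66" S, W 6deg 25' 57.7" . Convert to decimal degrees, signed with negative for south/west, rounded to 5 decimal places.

-28.94796, -6.43269

φ: 28° + 56/60 + 52.66/3600 = 28 + 0.933333 + 0.014628 = 28.947961
S ⇒ negate
Longitude: 25′ + 57.7″ = 25.96167′; 6 + 25.96167/60 = 6.432694
W ⇒ negate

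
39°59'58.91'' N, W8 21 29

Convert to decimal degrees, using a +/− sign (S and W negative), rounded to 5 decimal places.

39.99970, -8.35806

Lat: 39 + 59/60 + 58.91/3600 = 39.999697
N → positive
Longitude: 8 + 21/60 + 29/3600 = 8.358056
W ⇒ negate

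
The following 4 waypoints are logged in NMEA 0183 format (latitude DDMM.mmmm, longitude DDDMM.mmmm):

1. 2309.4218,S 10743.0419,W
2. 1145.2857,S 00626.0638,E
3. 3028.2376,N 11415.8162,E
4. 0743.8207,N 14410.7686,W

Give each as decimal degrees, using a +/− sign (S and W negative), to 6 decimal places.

1. -23.157030, -107.717365
2. -11.754762, 6.434397
3. 30.470627, 114.263603
4. 7.730345, -144.179477

Point 1:
  Lat: split at 2 digits → 23° and 9.4218′; 23 + 9.4218/60 = 23.1570300
  hemisphere S, so the sign is −
  λ: degrees = first 3 digits = 107, minutes = 43.0419; 107 + 43.0419/60 = 107.7173650
  W ⇒ negate
Point 2:
  Lat: degrees = first 2 digits = 11, minutes = 45.2857; 11 + 45.2857/60 = 11.7547617
  hemisphere S, so the sign is −
  λ: split at 3 digits → 006° and 26.0638′; 6 + 26.0638/60 = 6.4343967
  E ⇒ keep positive
Point 3:
  Lat: split at 2 digits → 30° and 28.2376′; 30 + 28.2376/60 = 30.4706267
  N ⇒ keep positive
  λ: degrees = first 3 digits = 114, minutes = 15.8162; 114 + 15.8162/60 = 114.2636033
  E ⇒ keep positive
Point 4:
  Lat: split at 2 digits → 07° and 43.8207′; 7 + 43.8207/60 = 7.7303450
  N ⇒ keep positive
  λ: degrees = first 3 digits = 144, minutes = 10.7686; 144 + 10.7686/60 = 144.1794767
  hemisphere W, so the sign is −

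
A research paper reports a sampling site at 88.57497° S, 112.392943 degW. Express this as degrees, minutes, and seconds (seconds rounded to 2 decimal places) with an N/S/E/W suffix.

88°34′29.89″ S, 112°23′34.59″ W

φ: 0.574970 × 60 = 34.49820′ → 34′, remainder × 60 = 29.8920″
Lon: 0.392943 × 60 = 23.57658′ → 23′, remainder × 60 = 34.5948″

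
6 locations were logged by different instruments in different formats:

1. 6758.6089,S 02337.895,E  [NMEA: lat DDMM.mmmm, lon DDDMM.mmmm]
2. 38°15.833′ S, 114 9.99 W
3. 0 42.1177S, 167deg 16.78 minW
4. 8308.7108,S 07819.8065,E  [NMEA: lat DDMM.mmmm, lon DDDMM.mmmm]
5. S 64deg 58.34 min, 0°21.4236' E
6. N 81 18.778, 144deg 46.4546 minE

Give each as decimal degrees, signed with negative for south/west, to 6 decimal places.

1. -67.976815, 23.631583
2. -38.263883, -114.166500
3. -0.701962, -167.279667
4. -83.145180, 78.330108
5. -64.972333, 0.357060
6. 81.312967, 144.774243

Point 1:
  Lat: degrees = first 2 digits = 67, minutes = 58.6089; 67 + 58.6089/60 = 67.9768150
  S → negative
  Lon: degrees = first 3 digits = 23, minutes = 37.895; 23 + 37.895/60 = 23.6315833
  E → positive
Point 2:
  Latitude: 38 + 15.833/60 = 38.2638833
  S → negative
  Longitude: 114 + 9.99/60 = 114.1665000
  W ⇒ negate
Point 3:
  Latitude: 42.1177′ = 0.701962°; total 0.7019617
  hemisphere S, so the sign is −
  λ: 167 + 16.78/60 = 167.2796667
  W ⇒ negate
Point 4:
  Lat: split at 2 digits → 83° and 8.7108′; 83 + 8.7108/60 = 83.1451800
  S → negative
  λ: split at 3 digits → 078° and 19.8065′; 78 + 19.8065/60 = 78.3301083
  E → positive
Point 5:
  φ: 58.34′ = 0.972333°; total 64.9723333
  S ⇒ negate
  Longitude: 21.4236′ = 0.357060°; total 0.3570600
  E → positive
Point 6:
  φ: 18.778′ = 0.312967°; total 81.3129667
  N ⇒ keep positive
  λ: 46.4546′ = 0.774243°; total 144.7742433
  E ⇒ keep positive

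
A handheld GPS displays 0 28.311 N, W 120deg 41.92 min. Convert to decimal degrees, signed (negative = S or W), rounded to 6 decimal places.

Lat: 28.311′ = 0.471850°; total 0.4718500
N → positive
Longitude: 41.92′ = 0.698667°; total 120.6986667
W ⇒ negate

0.471850, -120.698667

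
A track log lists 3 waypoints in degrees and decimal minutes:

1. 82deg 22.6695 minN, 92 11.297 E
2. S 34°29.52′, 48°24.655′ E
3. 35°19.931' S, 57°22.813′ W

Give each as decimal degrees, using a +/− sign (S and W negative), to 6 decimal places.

1. 82.377825, 92.188283
2. -34.492000, 48.410917
3. -35.332183, -57.380217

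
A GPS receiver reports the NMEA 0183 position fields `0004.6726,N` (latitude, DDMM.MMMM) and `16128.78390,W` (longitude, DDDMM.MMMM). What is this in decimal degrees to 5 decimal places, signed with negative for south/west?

Lat: split at 2 digits → 00° and 4.6726′; 0 + 4.6726/60 = 0.077877
N → positive
Longitude: degrees = first 3 digits = 161, minutes = 28.7839; 161 + 28.7839/60 = 161.479732
W ⇒ negate

0.07788, -161.47973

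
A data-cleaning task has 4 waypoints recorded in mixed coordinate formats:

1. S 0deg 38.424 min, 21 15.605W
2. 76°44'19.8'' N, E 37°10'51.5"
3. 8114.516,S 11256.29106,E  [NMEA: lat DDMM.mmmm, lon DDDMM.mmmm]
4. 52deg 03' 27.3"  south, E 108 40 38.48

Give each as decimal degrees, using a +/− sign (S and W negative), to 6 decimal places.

Point 1:
  Latitude: 0 + 38.424/60 = 0.6404000
  hemisphere S, so the sign is −
  Lon: 15.605′ = 0.260083°; total 21.2600833
  W ⇒ negate
Point 2:
  φ: 76° + 44/60 + 19.8/3600 = 76 + 0.733333 + 0.005500 = 76.7388333
  N → positive
  λ: 10′ + 51.5″ = 10.85833′; 37 + 10.85833/60 = 37.1809722
  E → positive
Point 3:
  φ: split at 2 digits → 81° and 14.516′; 81 + 14.516/60 = 81.2419333
  S ⇒ negate
  Longitude: degrees = first 3 digits = 112, minutes = 56.29106; 112 + 56.29106/60 = 112.9381843
  E → positive
Point 4:
  Lat: 52 + 3/60 + 27.3/3600 = 52.0575833
  S ⇒ negate
  Lon: 40′ + 38.48″ = 40.64133′; 108 + 40.64133/60 = 108.6773556
  E ⇒ keep positive

1. -0.640400, -21.260083
2. 76.738833, 37.180972
3. -81.241933, 112.938184
4. -52.057583, 108.677356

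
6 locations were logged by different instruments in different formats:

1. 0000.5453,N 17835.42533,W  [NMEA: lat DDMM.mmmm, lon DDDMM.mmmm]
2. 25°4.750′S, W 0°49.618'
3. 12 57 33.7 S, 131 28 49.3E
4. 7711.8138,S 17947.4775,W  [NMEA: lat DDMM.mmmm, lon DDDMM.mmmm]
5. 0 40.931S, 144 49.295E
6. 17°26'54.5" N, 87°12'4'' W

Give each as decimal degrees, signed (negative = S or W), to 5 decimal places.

Point 1:
  Lat: degrees = first 2 digits = 0, minutes = 0.5453; 0 + 0.5453/60 = 0.009088
  N ⇒ keep positive
  Longitude: degrees = first 3 digits = 178, minutes = 35.42533; 178 + 35.42533/60 = 178.590422
  W → negative
Point 2:
  φ: 25 + 4.75/60 = 25.079167
  hemisphere S, so the sign is −
  λ: 0 + 49.618/60 = 0.826967
  hemisphere W, so the sign is −
Point 3:
  Latitude: 57′ + 33.7″ = 57.56167′; 12 + 57.56167/60 = 12.959361
  S → negative
  Longitude: 131° + 28/60 + 49.3/3600 = 131 + 0.466667 + 0.013694 = 131.480361
  E → positive
Point 4:
  φ: degrees = first 2 digits = 77, minutes = 11.8138; 77 + 11.8138/60 = 77.196897
  hemisphere S, so the sign is −
  Longitude: split at 3 digits → 179° and 47.4775′; 179 + 47.4775/60 = 179.791292
  W → negative
Point 5:
  Lat: 40.931′ = 0.682183°; total 0.682183
  hemisphere S, so the sign is −
  Longitude: 49.295′ = 0.821583°; total 144.821583
  E → positive
Point 6:
  Lat: 17° + 26/60 + 54.5/3600 = 17 + 0.433333 + 0.015139 = 17.448472
  N ⇒ keep positive
  Lon: 87° + 12/60 + 4/3600 = 87 + 0.200000 + 0.001111 = 87.201111
  hemisphere W, so the sign is −

1. 0.00909, -178.59042
2. -25.07917, -0.82697
3. -12.95936, 131.48036
4. -77.19690, -179.79129
5. -0.68218, 144.82158
6. 17.44847, -87.20111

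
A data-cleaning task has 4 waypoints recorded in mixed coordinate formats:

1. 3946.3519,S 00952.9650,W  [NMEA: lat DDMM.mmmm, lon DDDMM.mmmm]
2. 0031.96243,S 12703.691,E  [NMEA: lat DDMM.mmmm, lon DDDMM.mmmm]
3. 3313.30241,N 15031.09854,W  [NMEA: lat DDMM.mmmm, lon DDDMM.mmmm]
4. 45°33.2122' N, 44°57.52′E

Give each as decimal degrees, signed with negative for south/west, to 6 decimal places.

Point 1:
  Lat: split at 2 digits → 39° and 46.3519′; 39 + 46.3519/60 = 39.7725317
  hemisphere S, so the sign is −
  Lon: split at 3 digits → 009° and 52.965′; 9 + 52.965/60 = 9.8827500
  hemisphere W, so the sign is −
Point 2:
  φ: degrees = first 2 digits = 0, minutes = 31.96243; 0 + 31.96243/60 = 0.5327072
  S ⇒ negate
  Lon: split at 3 digits → 127° and 3.691′; 127 + 3.691/60 = 127.0615167
  E → positive
Point 3:
  Latitude: degrees = first 2 digits = 33, minutes = 13.30241; 33 + 13.30241/60 = 33.2217068
  N ⇒ keep positive
  Longitude: degrees = first 3 digits = 150, minutes = 31.09854; 150 + 31.09854/60 = 150.5183090
  W ⇒ negate
Point 4:
  Lat: 45 + 33.2122/60 = 45.5535367
  N ⇒ keep positive
  Longitude: 44 + 57.52/60 = 44.9586667
  E ⇒ keep positive

1. -39.772532, -9.882750
2. -0.532707, 127.061517
3. 33.221707, -150.518309
4. 45.553537, 44.958667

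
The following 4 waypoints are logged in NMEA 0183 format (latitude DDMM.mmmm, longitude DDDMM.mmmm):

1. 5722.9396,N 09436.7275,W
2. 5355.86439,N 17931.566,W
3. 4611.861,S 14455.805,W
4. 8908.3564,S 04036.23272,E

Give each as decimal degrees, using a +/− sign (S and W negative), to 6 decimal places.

1. 57.382327, -94.612125
2. 53.931073, -179.526100
3. -46.197683, -144.930083
4. -89.139273, 40.603879

Point 1:
  φ: degrees = first 2 digits = 57, minutes = 22.9396; 57 + 22.9396/60 = 57.3823267
  N ⇒ keep positive
  λ: degrees = first 3 digits = 94, minutes = 36.7275; 94 + 36.7275/60 = 94.6121250
  hemisphere W, so the sign is −
Point 2:
  Lat: degrees = first 2 digits = 53, minutes = 55.86439; 53 + 55.86439/60 = 53.9310732
  N ⇒ keep positive
  λ: degrees = first 3 digits = 179, minutes = 31.566; 179 + 31.566/60 = 179.5261000
  W → negative
Point 3:
  Latitude: degrees = first 2 digits = 46, minutes = 11.861; 46 + 11.861/60 = 46.1976833
  S ⇒ negate
  Longitude: degrees = first 3 digits = 144, minutes = 55.805; 144 + 55.805/60 = 144.9300833
  hemisphere W, so the sign is −
Point 4:
  Lat: split at 2 digits → 89° and 8.3564′; 89 + 8.3564/60 = 89.1392733
  S ⇒ negate
  Lon: degrees = first 3 digits = 40, minutes = 36.23272; 40 + 36.23272/60 = 40.6038787
  E → positive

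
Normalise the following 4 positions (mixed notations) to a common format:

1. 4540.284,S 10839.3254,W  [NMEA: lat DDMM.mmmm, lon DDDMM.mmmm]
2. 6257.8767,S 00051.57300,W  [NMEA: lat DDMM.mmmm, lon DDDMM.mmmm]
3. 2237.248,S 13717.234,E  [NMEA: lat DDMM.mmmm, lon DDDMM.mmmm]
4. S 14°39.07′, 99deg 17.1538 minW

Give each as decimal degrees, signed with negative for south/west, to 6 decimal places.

1. -45.671400, -108.655423
2. -62.964612, -0.859550
3. -22.620800, 137.287233
4. -14.651167, -99.285897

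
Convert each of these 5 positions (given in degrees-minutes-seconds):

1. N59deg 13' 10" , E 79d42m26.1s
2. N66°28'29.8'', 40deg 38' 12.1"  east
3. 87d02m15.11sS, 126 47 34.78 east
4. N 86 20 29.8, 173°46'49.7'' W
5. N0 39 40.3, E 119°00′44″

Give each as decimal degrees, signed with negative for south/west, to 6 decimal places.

Point 1:
  Lat: 59° + 13/60 + 10/3600 = 59 + 0.216667 + 0.002778 = 59.2194444
  N ⇒ keep positive
  Lon: 79° + 42/60 + 26.1/3600 = 79 + 0.700000 + 0.007250 = 79.7072500
  E → positive
Point 2:
  Latitude: 66 + 28/60 + 29.8/3600 = 66.4749444
  N → positive
  λ: 38′ + 12.1″ = 38.20167′; 40 + 38.20167/60 = 40.6366944
  E ⇒ keep positive
Point 3:
  Lat: 87° + 2/60 + 15.11/3600 = 87 + 0.033333 + 0.004197 = 87.0375306
  S ⇒ negate
  λ: 126 + 47/60 + 34.78/3600 = 126.7929944
  E ⇒ keep positive
Point 4:
  Latitude: 86° + 20/60 + 29.8/3600 = 86 + 0.333333 + 0.008278 = 86.3416111
  N ⇒ keep positive
  Longitude: 173 + 46/60 + 49.7/3600 = 173.7804722
  W → negative
Point 5:
  φ: 0° + 39/60 + 40.3/3600 = 0 + 0.650000 + 0.011194 = 0.6611944
  N ⇒ keep positive
  Lon: 119 + 0/60 + 44/3600 = 119.0122222
  E ⇒ keep positive

1. 59.219444, 79.707250
2. 66.474944, 40.636694
3. -87.037531, 126.792994
4. 86.341611, -173.780472
5. 0.661194, 119.012222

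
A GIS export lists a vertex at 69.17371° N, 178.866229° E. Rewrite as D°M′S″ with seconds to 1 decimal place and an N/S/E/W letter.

Latitude: 0.173710° → 10.42260′; 0.42260 × 60 = 25.356″
Lon: 0.866229 × 60 = 51.97374′ → 51′, remainder × 60 = 58.424″

69°10′25.4″ N, 178°51′58.4″ E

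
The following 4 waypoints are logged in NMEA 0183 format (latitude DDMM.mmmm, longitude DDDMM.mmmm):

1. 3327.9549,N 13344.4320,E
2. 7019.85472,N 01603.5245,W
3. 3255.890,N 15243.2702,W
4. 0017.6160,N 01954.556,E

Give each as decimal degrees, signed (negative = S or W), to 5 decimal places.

1. 33.46592, 133.74053
2. 70.33091, -16.05874
3. 32.93150, -152.72117
4. 0.29360, 19.90927

Point 1:
  Lat: degrees = first 2 digits = 33, minutes = 27.9549; 33 + 27.9549/60 = 33.465915
  N ⇒ keep positive
  Longitude: split at 3 digits → 133° and 44.432′; 133 + 44.432/60 = 133.740533
  E ⇒ keep positive
Point 2:
  φ: split at 2 digits → 70° and 19.85472′; 70 + 19.85472/60 = 70.330912
  N → positive
  Longitude: split at 3 digits → 016° and 3.5245′; 16 + 3.5245/60 = 16.058742
  hemisphere W, so the sign is −
Point 3:
  Lat: split at 2 digits → 32° and 55.89′; 32 + 55.89/60 = 32.931500
  N → positive
  Lon: degrees = first 3 digits = 152, minutes = 43.2702; 152 + 43.2702/60 = 152.721170
  hemisphere W, so the sign is −
Point 4:
  Latitude: degrees = first 2 digits = 0, minutes = 17.616; 0 + 17.616/60 = 0.293600
  N ⇒ keep positive
  λ: degrees = first 3 digits = 19, minutes = 54.556; 19 + 54.556/60 = 19.909267
  E → positive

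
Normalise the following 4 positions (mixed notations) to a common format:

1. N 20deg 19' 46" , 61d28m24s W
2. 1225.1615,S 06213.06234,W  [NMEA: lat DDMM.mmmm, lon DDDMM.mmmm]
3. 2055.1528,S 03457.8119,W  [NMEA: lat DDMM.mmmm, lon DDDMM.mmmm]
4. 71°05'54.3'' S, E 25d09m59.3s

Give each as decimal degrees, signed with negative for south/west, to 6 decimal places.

Point 1:
  Lat: 20 + 19/60 + 46/3600 = 20.3294444
  N ⇒ keep positive
  Lon: 61° + 28/60 + 24/3600 = 61 + 0.466667 + 0.006667 = 61.4733333
  W → negative
Point 2:
  φ: split at 2 digits → 12° and 25.1615′; 12 + 25.1615/60 = 12.4193583
  hemisphere S, so the sign is −
  Longitude: degrees = first 3 digits = 62, minutes = 13.06234; 62 + 13.06234/60 = 62.2177057
  W → negative
Point 3:
  Lat: split at 2 digits → 20° and 55.1528′; 20 + 55.1528/60 = 20.9192133
  hemisphere S, so the sign is −
  λ: split at 3 digits → 034° and 57.8119′; 34 + 57.8119/60 = 34.9635317
  W → negative
Point 4:
  Latitude: 71° + 5/60 + 54.3/3600 = 71 + 0.083333 + 0.015083 = 71.0984167
  S ⇒ negate
  Lon: 25 + 9/60 + 59.3/3600 = 25.1664722
  E ⇒ keep positive

1. 20.329444, -61.473333
2. -12.419358, -62.217706
3. -20.919213, -34.963532
4. -71.098417, 25.166472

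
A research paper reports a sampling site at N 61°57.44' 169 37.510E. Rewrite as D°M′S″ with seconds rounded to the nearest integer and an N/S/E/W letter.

61°57′26″ N, 169°37′31″ E

Lat: 57.44000′ → 57′ and 0.44000 × 60 = 26.40″
Longitude: fractional minutes 0.51000 × 60 = 30.60″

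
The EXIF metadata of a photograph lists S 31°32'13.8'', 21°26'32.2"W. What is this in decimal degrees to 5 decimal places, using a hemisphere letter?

31.53717° S, 21.44228° W

Lat: 32′ + 13.8″ = 32.23000′; 31 + 32.23000/60 = 31.537167
Longitude: 21 + 26/60 + 32.2/3600 = 21.442278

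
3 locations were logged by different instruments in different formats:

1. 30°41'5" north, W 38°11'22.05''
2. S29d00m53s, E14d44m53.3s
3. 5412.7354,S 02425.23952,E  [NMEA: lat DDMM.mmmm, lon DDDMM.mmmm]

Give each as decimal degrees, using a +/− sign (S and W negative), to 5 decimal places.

Point 1:
  Lat: 30° + 41/60 + 5/3600 = 30 + 0.683333 + 0.001389 = 30.684722
  N → positive
  λ: 38 + 11/60 + 22.05/3600 = 38.189458
  W ⇒ negate
Point 2:
  Latitude: 29 + 0/60 + 53/3600 = 29.014722
  S → negative
  Lon: 14 + 44/60 + 53.3/3600 = 14.748139
  E ⇒ keep positive
Point 3:
  φ: degrees = first 2 digits = 54, minutes = 12.7354; 54 + 12.7354/60 = 54.212257
  hemisphere S, so the sign is −
  Lon: degrees = first 3 digits = 24, minutes = 25.23952; 24 + 25.23952/60 = 24.420659
  E ⇒ keep positive

1. 30.68472, -38.18946
2. -29.01472, 14.74814
3. -54.21226, 24.42066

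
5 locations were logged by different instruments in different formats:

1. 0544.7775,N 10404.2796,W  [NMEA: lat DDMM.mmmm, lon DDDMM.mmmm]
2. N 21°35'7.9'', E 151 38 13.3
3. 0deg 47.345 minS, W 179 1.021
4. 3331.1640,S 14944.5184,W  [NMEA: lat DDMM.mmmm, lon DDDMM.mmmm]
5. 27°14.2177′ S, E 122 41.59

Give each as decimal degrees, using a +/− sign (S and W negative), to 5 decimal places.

Point 1:
  Lat: degrees = first 2 digits = 5, minutes = 44.7775; 5 + 44.7775/60 = 5.746292
  N → positive
  λ: split at 3 digits → 104° and 4.2796′; 104 + 4.2796/60 = 104.071327
  hemisphere W, so the sign is −
Point 2:
  Latitude: 35′ + 7.9″ = 35.13167′; 21 + 35.13167/60 = 21.585528
  N ⇒ keep positive
  λ: 151 + 38/60 + 13.3/3600 = 151.637028
  E → positive
Point 3:
  φ: 47.345′ = 0.789083°; total 0.789083
  S ⇒ negate
  Longitude: 179 + 1.021/60 = 179.017017
  W → negative
Point 4:
  Latitude: split at 2 digits → 33° and 31.164′; 33 + 31.164/60 = 33.519400
  hemisphere S, so the sign is −
  λ: split at 3 digits → 149° and 44.5184′; 149 + 44.5184/60 = 149.741973
  W → negative
Point 5:
  Latitude: 14.2177′ = 0.236962°; total 27.236962
  hemisphere S, so the sign is −
  Longitude: 41.59′ = 0.693167°; total 122.693167
  E ⇒ keep positive

1. 5.74629, -104.07133
2. 21.58553, 151.63703
3. -0.78908, -179.01702
4. -33.51940, -149.74197
5. -27.23696, 122.69317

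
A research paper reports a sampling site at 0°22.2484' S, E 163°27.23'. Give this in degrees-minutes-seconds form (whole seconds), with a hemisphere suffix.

Lat: 22.24840′ → 22′ and 0.24840 × 60 = 14.90″
λ: fractional minutes 0.23000 × 60 = 13.80″

0°22′15″ S, 163°27′14″ E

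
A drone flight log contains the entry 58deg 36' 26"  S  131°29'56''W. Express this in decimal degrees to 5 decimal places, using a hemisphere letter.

Lat: 58 + 36/60 + 26/3600 = 58.607222
λ: 131 + 29/60 + 56/3600 = 131.498889

58.60722° S, 131.49889° W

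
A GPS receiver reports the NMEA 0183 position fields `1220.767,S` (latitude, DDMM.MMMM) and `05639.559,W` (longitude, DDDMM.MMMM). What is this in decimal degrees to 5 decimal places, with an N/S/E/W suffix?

φ: degrees = first 2 digits = 12, minutes = 20.767; 12 + 20.767/60 = 12.346117
Longitude: split at 3 digits → 056° and 39.559′; 56 + 39.559/60 = 56.659317

12.34612° S, 56.65932° W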